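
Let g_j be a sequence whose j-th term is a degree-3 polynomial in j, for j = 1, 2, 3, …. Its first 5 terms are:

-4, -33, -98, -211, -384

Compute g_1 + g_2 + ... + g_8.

1st diffs: -29, -65, -113, -173.
2nd diffs: -36, -48, -60.
3rd diffs: -12, -12 (constant).
So g_j = -2j^3 - 6j^2 + 3j + 1.
Continuing: -629, -958, -1383.
Summing j = 1..8 (8 terms) gives -3700.

-3700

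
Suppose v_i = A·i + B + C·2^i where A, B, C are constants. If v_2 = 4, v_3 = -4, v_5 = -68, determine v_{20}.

At i = 2, 3, 5: 2A + B + 4C = 4; 3A + B + 8C = -4; 5A + B + 32C = -68.
Subtracting the first from the second: A + 4C = -8.
Subtracting the second from the third: 2A + 24C = -64.
Solving: C = -3, A = 4, then B = 8.
So v_i = 4·i + 8 + (-3)·2^i; at i=20 this is -3145640.

-3145640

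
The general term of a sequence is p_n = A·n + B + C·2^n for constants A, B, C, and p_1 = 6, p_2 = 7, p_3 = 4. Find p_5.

Write the equations: A + B + 2C = 6; 2A + B + 4C = 7; 3A + B + 8C = 4.
Subtracting the first from the second: A + 2C = 1.
Subtracting the second from the third: A + 4C = -3.
Solving: C = -2, A = 5, then B = 5.
So p_n = 5·n + 5 + (-2)·2^n; at n=5 this is -34.

-34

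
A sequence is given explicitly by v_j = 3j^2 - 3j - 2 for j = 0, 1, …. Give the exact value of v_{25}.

v_{25} = 3·25^2 - 3·25 - 2 = 1798.

1798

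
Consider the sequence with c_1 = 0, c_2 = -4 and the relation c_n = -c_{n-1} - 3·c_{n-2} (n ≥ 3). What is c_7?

Compute successive terms:
c_3 = 4, c_4 = 8, c_5 = -20, c_6 = -4, c_7 = 64.

64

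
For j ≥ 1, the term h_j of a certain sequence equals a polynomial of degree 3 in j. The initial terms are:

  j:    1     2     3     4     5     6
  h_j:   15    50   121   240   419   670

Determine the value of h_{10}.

1st diffs: 35, 71, 119, 179, 251.
2nd diffs: 36, 48, 60, 72.
3rd diffs: 12, 12, 12 (constant).
So h_j = 2j^3 + 6j^2 + 3j + 4.
Evaluating at j = 10 gives h_{10} = 2634.

2634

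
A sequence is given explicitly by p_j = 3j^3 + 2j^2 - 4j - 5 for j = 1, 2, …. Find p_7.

p_7 = 3·7^3 + 2·7^2 - 4·7 - 5 = 1094.

1094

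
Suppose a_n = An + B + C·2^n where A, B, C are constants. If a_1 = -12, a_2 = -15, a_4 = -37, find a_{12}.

-8189

Plug in n = 1, 2, 4: A + B + 2C = -12; 2A + B + 4C = -15; 4A + B + 16C = -37.
Subtracting the first from the second: A + 2C = -3.
Subtracting the second from the third: 2A + 12C = -22.
Solving: C = -2, A = 1, then B = -9.
So a_n = 1·n + (-9) + (-2)·2^n; at n=12 this is -8189.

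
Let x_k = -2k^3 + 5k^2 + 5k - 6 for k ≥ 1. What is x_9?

-1014

x_9 = -2·9^3 + 5·9^2 + 5·9 - 6 = -1014.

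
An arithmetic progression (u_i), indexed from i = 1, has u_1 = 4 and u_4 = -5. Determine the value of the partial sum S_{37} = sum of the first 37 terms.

Common difference d = (-5 - 4) / (4 - 1) = -3.
u_i = 4 + (i - 1)·(-3).
u_{37} = -104; S = 37·(4 + (-104))/2 = -1850.

-1850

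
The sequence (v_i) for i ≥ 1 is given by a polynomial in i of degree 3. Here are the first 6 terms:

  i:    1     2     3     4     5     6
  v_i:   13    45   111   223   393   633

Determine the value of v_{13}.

1st diffs: 32, 66, 112, 170, 240.
2nd diffs: 34, 46, 58, 70.
3rd diffs: 12, 12, 12 (constant).
Newton forward-difference form: v_i = 13 + 32·C(i-1,1) + 34·C(i-1,2) + 12·C(i-1,3).
At i = 13: i-1 = 12, so v_{13} = 13 + 384 + 2244 + 2640 = 5281.

5281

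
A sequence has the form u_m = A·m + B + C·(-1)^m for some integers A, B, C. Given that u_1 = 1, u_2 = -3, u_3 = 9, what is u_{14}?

45

At m = 1, 2, 3: A + B - C = 1; 2A + B + C = -3; 3A + B - C = 9.
Subtracting the first from the second: A + 2C = -4.
Subtracting the second from the third: A - 2C = 12.
Solving: C = -4, A = 4, then B = -7.
Therefore u_{14} = 56 + (-7) + (-4)·1 = 45.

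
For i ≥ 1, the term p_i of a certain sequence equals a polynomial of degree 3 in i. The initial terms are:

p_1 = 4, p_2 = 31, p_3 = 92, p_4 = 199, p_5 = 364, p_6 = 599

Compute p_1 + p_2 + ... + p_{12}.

1st diffs: 27, 61, 107, 165, 235.
2nd diffs: 34, 46, 58, 70.
3rd diffs: 12, 12, 12 (constant).
So p_i = 2i^3 + 5i^2 - 2i - 1.
Continuing: …, 916, 1327, 1844, 2479, …, p_{12} = 4151.
Summing i = 1..12 (12 terms) gives 15250.

15250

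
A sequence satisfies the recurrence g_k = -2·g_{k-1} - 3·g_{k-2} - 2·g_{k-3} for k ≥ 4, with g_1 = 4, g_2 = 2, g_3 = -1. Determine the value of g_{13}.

Compute successive terms:
g_4 = -12, g_5 = 23, g_6 = -8, g_7 = -29, g_8 = 36, g_9 = 31, g_{10} = -112, g_{11} = 59, g_{12} = 156, g_{13} = -265.

-265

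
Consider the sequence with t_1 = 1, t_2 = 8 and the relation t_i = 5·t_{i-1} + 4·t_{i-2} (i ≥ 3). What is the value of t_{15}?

52133795164

t_3 = 44  t_4 = 252  t_5 = 1436  …  t_{12} = 281279292  t_{13} = 1603731356  t_{14} = 9143773948  t_{15} = 52133795164.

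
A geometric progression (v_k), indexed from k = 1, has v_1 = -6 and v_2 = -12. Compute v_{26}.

-201326592

Common ratio r = 2.
v_k = (-6)·2^(k-1).
v_{26} = (-6)·2^25 = -201326592.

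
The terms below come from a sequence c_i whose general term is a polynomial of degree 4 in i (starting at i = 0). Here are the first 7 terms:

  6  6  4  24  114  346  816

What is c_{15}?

43476

1st diffs: 0, -2, 20, 90, 232, 470.
2nd diffs: -2, 22, 70, 142, 238.
3rd diffs: 24, 48, 72, 96.
4th diffs: 24, 24, 24 (constant).
Newton forward-difference form: c_i = 6 + (-2)·C(i,2) + 24·C(i,3) + 24·C(i,4).
At i = 15: i = 15, so c_{15} = 6 - 210 + 10920 + 32760 = 43476.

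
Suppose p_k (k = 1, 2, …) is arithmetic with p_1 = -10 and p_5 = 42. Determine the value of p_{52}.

Common difference d = (42 - (-10)) / (5 - 1) = 13.
p_k = -10 + (k - 1)·13.
p_{52} = -10 + 51·13 = 653.

653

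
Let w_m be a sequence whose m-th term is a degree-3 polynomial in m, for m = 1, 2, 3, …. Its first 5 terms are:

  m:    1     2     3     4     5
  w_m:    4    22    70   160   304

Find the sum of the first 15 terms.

1st diffs: 18, 48, 90, 144.
2nd diffs: 30, 42, 54.
3rd diffs: 12, 12 (constant).
Newton forward-difference form: w_m = 4 + 18·C(m-1,1) + 30·C(m-1,2) + 12·C(m-1,3).
Continuing: …, 514, 802, 1180, 1660, …, w_{15} = 7354.
Summing m = 1..15 (15 terms) gives 31980.

31980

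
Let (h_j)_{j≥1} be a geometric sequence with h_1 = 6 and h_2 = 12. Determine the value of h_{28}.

805306368

Common ratio r = 2.
h_j = 6·2^(j-1).
h_{28} = 6·2^27 = 805306368.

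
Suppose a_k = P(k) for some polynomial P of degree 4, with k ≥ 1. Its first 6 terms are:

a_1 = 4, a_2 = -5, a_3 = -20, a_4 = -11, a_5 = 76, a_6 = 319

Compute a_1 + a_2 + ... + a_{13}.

1st diffs: -9, -15, 9, 87, 243.
2nd diffs: -6, 24, 78, 156.
3rd diffs: 30, 54, 78.
4th diffs: 24, 24 (constant).
Newton forward-difference form: a_k = 4 + (-9)·C(k-1,1) + (-6)·C(k-1,2) + 30·C(k-1,3) + 24·C(k-1,4).
Continuing: …, 820, 1705, 3124, 5251, …, a_{13} = 17980.
Summing k = 1..13 (13 terms) gives 49972.

49972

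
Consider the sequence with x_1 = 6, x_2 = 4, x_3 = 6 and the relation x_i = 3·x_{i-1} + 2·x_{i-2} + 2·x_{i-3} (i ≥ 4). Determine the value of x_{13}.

4570886

Applying the relation repeatedly:
x_4 = 38, x_5 = 134, x_6 = 490, x_7 = 1814, x_8 = 6690, x_9 = 24678, x_{10} = 91042, x_{11} = 335862, x_{12} = 1239026, x_{13} = 4570886.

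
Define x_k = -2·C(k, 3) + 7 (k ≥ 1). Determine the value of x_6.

C(6, 3) = 20, so x_6 = -33.

-33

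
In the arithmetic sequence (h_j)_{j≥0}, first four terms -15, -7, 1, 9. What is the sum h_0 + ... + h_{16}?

833

Common difference d = 8.
h_j = -15 + (j - 0)·8.
h_{16} = 113; S = 17·(-15 + 113)/2 = 833.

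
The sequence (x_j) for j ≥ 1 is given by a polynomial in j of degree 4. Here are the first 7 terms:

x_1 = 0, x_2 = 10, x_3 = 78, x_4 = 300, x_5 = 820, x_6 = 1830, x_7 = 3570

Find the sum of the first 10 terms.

39666

1st diffs: 10, 68, 222, 520, 1010, 1740.
2nd diffs: 58, 154, 298, 490, 730.
3rd diffs: 96, 144, 192, 240.
4th diffs: 48, 48, 48 (constant).
Newton forward-difference form: x_j = 10·C(j-1,1) + 58·C(j-1,2) + 96·C(j-1,3) + 48·C(j-1,4).
Continuing: 6328, 10440, 16290.
Summing j = 1..10 (10 terms) gives 39666.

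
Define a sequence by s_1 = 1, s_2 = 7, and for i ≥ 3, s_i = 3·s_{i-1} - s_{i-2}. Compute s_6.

364

Applying the relation repeatedly:
s_3 = 20, s_4 = 53, s_5 = 139, s_6 = 364.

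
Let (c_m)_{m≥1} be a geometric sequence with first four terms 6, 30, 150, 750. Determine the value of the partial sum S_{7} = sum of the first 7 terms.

Common ratio r = 5.
c_m = 6·5^(m-1).
S = 6·(5^7 - 1)/(5 - 1) = 6·(78125 - 1)/(4) = 117186.

117186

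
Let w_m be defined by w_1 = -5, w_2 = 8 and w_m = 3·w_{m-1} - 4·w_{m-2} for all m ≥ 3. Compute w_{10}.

Compute successive terms:
w_3 = 44  w_4 = 100  w_5 = 124  w_6 = -28  w_7 = -580  w_8 = -1628  w_9 = -2564  w_{10} = -1180.

-1180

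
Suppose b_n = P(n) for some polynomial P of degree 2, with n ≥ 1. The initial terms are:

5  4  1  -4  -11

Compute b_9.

-59

1st diffs: -1, -3, -5, -7.
2nd diffs: -2, -2, -2 (constant).
Newton forward-difference form: b_n = 5 + (-1)·C(n-1,1) + (-2)·C(n-1,2).
At n = 9: n-1 = 8, so b_9 = 5 - 8 - 56 = -59.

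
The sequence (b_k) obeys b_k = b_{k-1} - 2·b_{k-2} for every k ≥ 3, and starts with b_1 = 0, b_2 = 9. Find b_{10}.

Iterate the recurrence:
b_3 = 9  b_4 = -9  b_5 = -27  b_6 = -9  b_7 = 45  b_8 = 63  b_9 = -27  b_{10} = -153.

-153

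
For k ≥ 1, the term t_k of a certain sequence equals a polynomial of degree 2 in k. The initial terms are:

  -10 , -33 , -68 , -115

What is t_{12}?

1st diffs: -23, -35, -47.
2nd diffs: -12, -12 (constant).
Newton forward-difference form: t_k = -10 + (-23)·C(k-1,1) + (-12)·C(k-1,2).
At k = 12: k-1 = 11, so t_{12} = -10 - 253 - 660 = -923.

-923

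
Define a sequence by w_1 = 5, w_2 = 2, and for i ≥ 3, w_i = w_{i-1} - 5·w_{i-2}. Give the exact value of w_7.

w_3 = -23  w_4 = -33  w_5 = 82  w_6 = 247  w_7 = -163.

-163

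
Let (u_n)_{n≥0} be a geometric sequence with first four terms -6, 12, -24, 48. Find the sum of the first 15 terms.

Common ratio r = -2.
u_n = (-6)·(-2)^(n-0).
S = (-6)·((-2)^15 - 1)/(-2 - 1) = (-6)·(-32768 - 1)/(-3) = -65538.

-65538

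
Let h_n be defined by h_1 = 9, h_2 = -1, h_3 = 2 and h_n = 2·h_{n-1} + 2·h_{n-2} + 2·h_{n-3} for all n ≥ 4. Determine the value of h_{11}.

Step forward from the initial values:
h_4 = 20; h_5 = 42; h_6 = 128; h_7 = 380; h_8 = 1100; h_9 = 3216; h_{10} = 9392; h_{11} = 27416.

27416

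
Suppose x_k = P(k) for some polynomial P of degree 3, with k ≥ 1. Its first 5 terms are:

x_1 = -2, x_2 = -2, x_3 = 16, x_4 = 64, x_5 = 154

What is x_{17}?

1st diffs: 0, 18, 48, 90.
2nd diffs: 18, 30, 42.
3rd diffs: 12, 12 (constant).
Newton forward-difference form: x_k = -2 + 18·C(k-1,2) + 12·C(k-1,3).
At k = 17: k-1 = 16, so x_{17} = -2 + 2160 + 6720 = 8878.

8878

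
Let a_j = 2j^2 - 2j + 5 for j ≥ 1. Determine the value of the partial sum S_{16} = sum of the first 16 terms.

Over j = 1..16: Σj = 136, Σj² = 1496.
Total = (2)·1496 + (-2)·136 + (5)·16 = 2800.

2800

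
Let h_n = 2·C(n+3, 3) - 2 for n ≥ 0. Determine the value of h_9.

C(12, 3) = 220, so h_9 = 438.

438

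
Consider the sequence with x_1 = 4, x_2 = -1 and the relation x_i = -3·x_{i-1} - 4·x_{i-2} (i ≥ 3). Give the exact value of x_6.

Applying the relation repeatedly:
x_3 = -13  x_4 = 43  x_5 = -77  x_6 = 59.

59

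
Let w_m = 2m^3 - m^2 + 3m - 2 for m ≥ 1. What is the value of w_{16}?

w_{16} = 2·16^3 - 1·16^2 + 3·16 - 2 = 7982.

7982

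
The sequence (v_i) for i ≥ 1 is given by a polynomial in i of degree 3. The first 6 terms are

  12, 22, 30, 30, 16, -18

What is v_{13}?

-1320

1st diffs: 10, 8, 0, -14, -34.
2nd diffs: -2, -8, -14, -20.
3rd diffs: -6, -6, -6 (constant).
Newton forward-difference form: v_i = 12 + 10·C(i-1,1) + (-2)·C(i-1,2) + (-6)·C(i-1,3).
At i = 13: i-1 = 12, so v_{13} = 12 + 120 - 132 - 1320 = -1320.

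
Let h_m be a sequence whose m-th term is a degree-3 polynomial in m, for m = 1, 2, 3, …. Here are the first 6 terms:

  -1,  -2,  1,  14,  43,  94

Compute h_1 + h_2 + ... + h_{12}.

1st diffs: -1, 3, 13, 29, 51.
2nd diffs: 4, 10, 16, 22.
3rd diffs: 6, 6, 6 (constant).
So h_m = m^3 - 4m^2 + 4m - 2.
Continuing: …, 173, 286, 439, 638, …, h_{12} = 1198.
Summing m = 1..12 (12 terms) gives 3772.

3772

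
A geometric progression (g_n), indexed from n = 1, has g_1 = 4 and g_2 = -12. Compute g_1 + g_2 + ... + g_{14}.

-4782968

Common ratio r = -3.
g_n = 4·(-3)^(n-1).
S = 4·((-3)^14 - 1)/(-3 - 1) = 4·(4782969 - 1)/(-4) = -4782968.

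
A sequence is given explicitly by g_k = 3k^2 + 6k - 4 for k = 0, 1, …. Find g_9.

293

g_9 = 3·9^2 + 6·9 - 4 = 293.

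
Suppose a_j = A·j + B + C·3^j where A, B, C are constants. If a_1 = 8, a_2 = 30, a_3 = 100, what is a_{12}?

Write the equations: A + B + 3C = 8; 2A + B + 9C = 30; 3A + B + 27C = 100.
Subtracting the first from the second: A + 6C = 22.
Subtracting the second from the third: A + 18C = 70.
Solving: C = 4, A = -2, then B = -2.
So a_j = -2·j + (-2) + 4·3^j; at j=12 this is 2125738.

2125738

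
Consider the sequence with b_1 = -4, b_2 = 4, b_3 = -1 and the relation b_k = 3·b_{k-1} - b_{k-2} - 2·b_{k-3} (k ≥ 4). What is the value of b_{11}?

-796

b_4 = 1;  b_5 = -4;  b_6 = -11;  b_7 = -31;  b_8 = -74;  b_9 = -169;  b_{10} = -371;  b_{11} = -796.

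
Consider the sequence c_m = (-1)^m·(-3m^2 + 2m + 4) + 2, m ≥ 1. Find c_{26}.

-1970

(-1)^26 = 1; -3m^2 + 2m + 4 at m=26 is -1972; so c_{26} = -1970.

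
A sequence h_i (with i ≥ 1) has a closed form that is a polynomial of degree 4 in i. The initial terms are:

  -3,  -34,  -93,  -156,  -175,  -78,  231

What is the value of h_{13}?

1st diffs: -31, -59, -63, -19, 97, 309.
2nd diffs: -28, -4, 44, 116, 212.
3rd diffs: 24, 48, 72, 96.
4th diffs: 24, 24, 24 (constant).
So h_i = i^4 - 6i^3 - 3i^2 + 5i.
Evaluating at i = 13 gives h_{13} = 14937.

14937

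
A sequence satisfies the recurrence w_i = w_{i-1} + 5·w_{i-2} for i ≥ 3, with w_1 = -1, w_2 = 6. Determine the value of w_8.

1326

Step forward from the initial values:
w_3 = 1;  w_4 = 31;  w_5 = 36;  w_6 = 191;  w_7 = 371;  w_8 = 1326.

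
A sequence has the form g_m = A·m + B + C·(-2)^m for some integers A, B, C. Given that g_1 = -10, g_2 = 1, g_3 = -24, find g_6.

Plug in m = 1, 2, 3: A + B - 2C = -10; 2A + B + 4C = 1; 3A + B - 8C = -24.
Subtracting the first from the second: A + 6C = 11.
Subtracting the second from the third: A - 12C = -25.
Solving: C = 2, A = -1, then B = -5.
Hence g_6 = -1·6 + (-5) + 2·64 = 117.

117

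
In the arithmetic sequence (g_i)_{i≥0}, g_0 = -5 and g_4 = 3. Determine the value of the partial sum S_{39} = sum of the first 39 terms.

Common difference d = (3 - (-5)) / (4 - 0) = 2.
g_i = -5 + (i - 0)·2.
g_{38} = 71; S = 39·(-5 + 71)/2 = 1287.

1287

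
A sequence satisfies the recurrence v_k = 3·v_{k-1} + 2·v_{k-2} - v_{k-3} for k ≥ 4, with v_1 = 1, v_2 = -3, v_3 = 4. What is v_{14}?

Iterate the recurrence:
v_4 = 5  v_5 = 26  v_6 = 84  …  v_{11} = 44239  v_{12} = 154430  v_{13} = 539096  v_{14} = 1881909.

1881909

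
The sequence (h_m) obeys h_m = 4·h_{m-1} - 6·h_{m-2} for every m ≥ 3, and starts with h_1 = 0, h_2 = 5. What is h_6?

20

Applying the relation repeatedly:
h_3 = 20, h_4 = 50, h_5 = 80, h_6 = 20.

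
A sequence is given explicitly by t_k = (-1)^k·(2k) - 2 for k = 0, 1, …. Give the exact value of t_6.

(-1)^6 = 1; 2k at k=6 is 12; so t_6 = 10.

10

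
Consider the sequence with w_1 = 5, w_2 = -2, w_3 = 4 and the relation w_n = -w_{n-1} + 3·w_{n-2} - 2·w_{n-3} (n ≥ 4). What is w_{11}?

Iterate the recurrence:
w_4 = -20; w_5 = 36; w_6 = -104; w_7 = 252; w_8 = -636; w_9 = 1600; w_{10} = -4012; w_{11} = 10084.

10084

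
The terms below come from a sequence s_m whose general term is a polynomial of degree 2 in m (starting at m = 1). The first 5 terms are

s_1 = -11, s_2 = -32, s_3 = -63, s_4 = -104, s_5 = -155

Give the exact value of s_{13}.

1st diffs: -21, -31, -41, -51.
2nd diffs: -10, -10, -10 (constant).
Newton forward-difference form: s_m = -11 + (-21)·C(m-1,1) + (-10)·C(m-1,2).
At m = 13: m-1 = 12, so s_{13} = -11 - 252 - 660 = -923.

-923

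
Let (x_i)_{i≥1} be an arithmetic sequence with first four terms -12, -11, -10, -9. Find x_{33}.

20

Common difference d = 1.
x_i = -12 + (i - 1)·1.
x_{33} = -12 + 32·1 = 20.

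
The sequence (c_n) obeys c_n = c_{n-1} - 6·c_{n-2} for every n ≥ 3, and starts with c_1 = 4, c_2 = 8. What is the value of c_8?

Step forward from the initial values:
c_3 = -16  c_4 = -64  c_5 = 32  c_6 = 416  c_7 = 224  c_8 = -2272.

-2272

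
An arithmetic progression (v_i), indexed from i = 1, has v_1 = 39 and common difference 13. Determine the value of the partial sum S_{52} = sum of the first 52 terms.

v_i = 39 + (i - 1)·13.
v_{52} = 702; S = 52·(39 + 702)/2 = 19266.

19266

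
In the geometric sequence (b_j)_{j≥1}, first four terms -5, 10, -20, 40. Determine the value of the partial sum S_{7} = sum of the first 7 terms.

Common ratio r = -2.
b_j = (-5)·(-2)^(j-1).
S = (-5)·((-2)^7 - 1)/(-2 - 1) = (-5)·(-128 - 1)/(-3) = -215.

-215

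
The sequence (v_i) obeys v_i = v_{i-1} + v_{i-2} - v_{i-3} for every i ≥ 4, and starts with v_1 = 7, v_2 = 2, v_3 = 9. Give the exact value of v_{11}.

17

v_4 = 4  v_5 = 11  v_6 = 6  v_7 = 13  v_8 = 8  v_9 = 15  v_{10} = 10  v_{11} = 17.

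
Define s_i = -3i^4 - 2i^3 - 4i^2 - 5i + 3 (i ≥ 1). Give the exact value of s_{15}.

-159597

s_{15} = -3·15^4 - 2·15^3 - 4·15^2 - 5·15 + 3 = -159597.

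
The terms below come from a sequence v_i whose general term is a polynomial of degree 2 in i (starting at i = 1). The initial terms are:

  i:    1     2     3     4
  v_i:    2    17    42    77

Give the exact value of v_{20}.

1st diffs: 15, 25, 35.
2nd diffs: 10, 10 (constant).
So v_i = 5i^2 - 3.
Evaluating at i = 20 gives v_{20} = 1997.

1997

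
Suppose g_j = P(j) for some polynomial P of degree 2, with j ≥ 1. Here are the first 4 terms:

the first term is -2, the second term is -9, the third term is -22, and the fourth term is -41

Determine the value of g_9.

1st diffs: -7, -13, -19.
2nd diffs: -6, -6 (constant).
Newton forward-difference form: g_j = -2 + (-7)·C(j-1,1) + (-6)·C(j-1,2).
At j = 9: j-1 = 8, so g_9 = -2 - 56 - 168 = -226.

-226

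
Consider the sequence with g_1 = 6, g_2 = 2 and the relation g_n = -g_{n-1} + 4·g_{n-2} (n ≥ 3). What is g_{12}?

Iterate the recurrence:
g_3 = 22; g_4 = -14; g_5 = 102; g_6 = -158; g_7 = 566; g_8 = -1198; g_9 = 3462; g_{10} = -8254; g_{11} = 22102; g_{12} = -55118.

-55118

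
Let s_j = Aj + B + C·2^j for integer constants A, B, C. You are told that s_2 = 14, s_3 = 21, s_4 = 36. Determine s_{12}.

8188

At j = 2, 3, 4: 2A + B + 4C = 14; 3A + B + 8C = 21; 4A + B + 16C = 36.
Subtracting the first from the second: A + 4C = 7.
Subtracting the second from the third: A + 8C = 15.
Solving: C = 2, A = -1, then B = 8.
So s_j = -1·j + 8 + 2·2^j; at j=12 this is 8188.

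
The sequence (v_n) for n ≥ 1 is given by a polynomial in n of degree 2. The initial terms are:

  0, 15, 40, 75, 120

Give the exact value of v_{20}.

1995

1st diffs: 15, 25, 35, 45.
2nd diffs: 10, 10, 10 (constant).
So v_n = 5n^2 - 5.
Evaluating at n = 20 gives v_{20} = 1995.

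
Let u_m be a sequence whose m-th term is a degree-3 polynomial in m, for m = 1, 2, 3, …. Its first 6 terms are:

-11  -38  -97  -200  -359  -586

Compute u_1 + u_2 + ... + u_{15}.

1st diffs: -27, -59, -103, -159, -227.
2nd diffs: -32, -44, -56, -68.
3rd diffs: -12, -12, -12 (constant).
Newton forward-difference form: u_m = -11 + (-27)·C(m-1,1) + (-32)·C(m-1,2) + (-12)·C(m-1,3).
Continuing: …, -893, -1292, -1795, -2414, …, u_{15} = -7669.
Summing m = 1..15 (15 terms) gives -33940.

-33940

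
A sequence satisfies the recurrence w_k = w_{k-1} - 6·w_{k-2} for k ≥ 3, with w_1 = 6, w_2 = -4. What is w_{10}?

20864

Step forward from the initial values:
w_3 = -40;  w_4 = -16;  w_5 = 224;  w_6 = 320;  w_7 = -1024;  w_8 = -2944;  w_9 = 3200;  w_{10} = 20864.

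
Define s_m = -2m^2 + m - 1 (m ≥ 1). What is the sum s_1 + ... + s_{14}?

-1939

Over m = 1..14: Σm = 105, Σm² = 1015.
Total = (-2)·1015 + (1)·105 + (-1)·14 = -1939.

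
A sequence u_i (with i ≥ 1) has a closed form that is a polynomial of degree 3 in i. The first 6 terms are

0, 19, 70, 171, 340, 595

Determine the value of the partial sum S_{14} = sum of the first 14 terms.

31395

1st diffs: 19, 51, 101, 169, 255.
2nd diffs: 32, 50, 68, 86.
3rd diffs: 18, 18, 18 (constant).
Newton forward-difference form: u_i = 19·C(i-1,1) + 32·C(i-1,2) + 18·C(i-1,3).
Continuing: …, 954, 1435, 2056, 2835, …, u_{14} = 7891.
Summing i = 1..14 (14 terms) gives 31395.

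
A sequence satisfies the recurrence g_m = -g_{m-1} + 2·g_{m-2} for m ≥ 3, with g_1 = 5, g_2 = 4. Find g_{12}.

g_3 = 6, g_4 = 2, g_5 = 10, g_6 = -6, g_7 = 26, g_8 = -38, g_9 = 90, g_{10} = -166, g_{11} = 346, g_{12} = -678.
(Characteristic roots are 1 and -2.)

-678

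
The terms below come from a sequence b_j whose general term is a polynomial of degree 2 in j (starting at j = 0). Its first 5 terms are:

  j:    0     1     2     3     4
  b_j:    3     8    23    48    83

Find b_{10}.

503

1st diffs: 5, 15, 25, 35.
2nd diffs: 10, 10, 10 (constant).
Newton forward-difference form: b_j = 3 + 5·C(j,1) + 10·C(j,2).
At j = 10: j = 10, so b_{10} = 3 + 50 + 450 = 503.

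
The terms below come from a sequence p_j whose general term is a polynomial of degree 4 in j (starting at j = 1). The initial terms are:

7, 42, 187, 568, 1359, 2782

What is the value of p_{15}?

1st diffs: 35, 145, 381, 791, 1423.
2nd diffs: 110, 236, 410, 632.
3rd diffs: 126, 174, 222.
4th diffs: 48, 48 (constant).
Newton forward-difference form: p_j = 7 + 35·C(j-1,1) + 110·C(j-1,2) + 126·C(j-1,3) + 48·C(j-1,4).
At j = 15: j-1 = 14, so p_{15} = 7 + 490 + 10010 + 45864 + 48048 = 104419.

104419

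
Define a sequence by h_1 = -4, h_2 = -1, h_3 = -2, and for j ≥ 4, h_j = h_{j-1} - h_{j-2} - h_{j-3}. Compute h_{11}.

34

Step forward from the initial values:
h_4 = 3; h_5 = 6; h_6 = 5; h_7 = -4; h_8 = -15; h_9 = -16; h_{10} = 3; h_{11} = 34.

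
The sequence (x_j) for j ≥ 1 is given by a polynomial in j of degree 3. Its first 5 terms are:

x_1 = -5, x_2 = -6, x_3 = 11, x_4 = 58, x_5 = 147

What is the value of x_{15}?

1st diffs: -1, 17, 47, 89.
2nd diffs: 18, 30, 42.
3rd diffs: 12, 12 (constant).
Newton forward-difference form: x_j = -5 + (-1)·C(j-1,1) + 18·C(j-1,2) + 12·C(j-1,3).
At j = 15: j-1 = 14, so x_{15} = -5 - 14 + 1638 + 4368 = 5987.

5987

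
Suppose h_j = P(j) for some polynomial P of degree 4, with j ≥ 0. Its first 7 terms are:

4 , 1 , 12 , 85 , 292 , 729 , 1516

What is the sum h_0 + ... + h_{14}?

1st diffs: -3, 11, 73, 207, 437, 787.
2nd diffs: 14, 62, 134, 230, 350.
3rd diffs: 48, 72, 96, 120.
4th diffs: 24, 24, 24 (constant).
So h_j = j^4 + 2j^3 - 6j^2 + 4.
Continuing: …, 2797, 4740, 7537, 11404, …, h_{14} = 42732.
Summing j = 0..14 (15 terms) gives 143707.

143707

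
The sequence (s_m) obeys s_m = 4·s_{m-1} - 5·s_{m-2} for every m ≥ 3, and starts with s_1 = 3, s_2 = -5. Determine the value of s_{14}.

Step forward from the initial values:
s_3 = -35;  s_4 = -115;  s_5 = -285;  …;  s_{11} = 33565;  s_{12} = 79085;  s_{13} = 148515;  s_{14} = 198635.

198635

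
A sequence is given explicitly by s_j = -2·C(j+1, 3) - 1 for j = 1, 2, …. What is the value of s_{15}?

-1121

C(16, 3) = 560, so s_{15} = -1121.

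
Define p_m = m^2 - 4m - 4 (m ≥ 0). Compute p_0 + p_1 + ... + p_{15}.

696

Over m = 0..15: Σm = 120, Σm² = 1240.
Total = (1)·1240 + (-4)·120 + (-4)·16 = 696.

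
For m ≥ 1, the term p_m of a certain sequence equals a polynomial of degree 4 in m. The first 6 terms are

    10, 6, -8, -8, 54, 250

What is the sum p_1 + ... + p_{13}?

45006

1st diffs: -4, -14, 0, 62, 196.
2nd diffs: -10, 14, 62, 134.
3rd diffs: 24, 48, 72.
4th diffs: 24, 24 (constant).
So p_m = m^4 - 6m^3 + 6m^2 + 5m + 4.
Continuing: …, 676, 1452, 2722, 4654, …, p_{13} = 16462.
Summing m = 1..13 (13 terms) gives 45006.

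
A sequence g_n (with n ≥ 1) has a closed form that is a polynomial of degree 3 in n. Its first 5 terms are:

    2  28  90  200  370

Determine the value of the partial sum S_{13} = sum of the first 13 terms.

20930

1st diffs: 26, 62, 110, 170.
2nd diffs: 36, 48, 60.
3rd diffs: 12, 12 (constant).
So g_n = 2n^3 + 6n^2 - 6n.
Continuing: …, 612, 938, 1360, 1890, …, g_{13} = 5330.
Summing n = 1..13 (13 terms) gives 20930.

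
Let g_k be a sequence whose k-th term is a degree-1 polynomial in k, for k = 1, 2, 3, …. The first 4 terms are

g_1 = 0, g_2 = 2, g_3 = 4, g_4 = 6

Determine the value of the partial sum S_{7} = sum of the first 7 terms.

1st diffs: 2, 2, 2 (constant).
So g_k = 2k - 2.
Continuing: 8, 10, 12.
Summing k = 1..7 (7 terms) gives 42.

42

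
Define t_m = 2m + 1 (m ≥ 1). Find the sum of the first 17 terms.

323

Over m = 1..17: Σm = 153.
Total = (2)·153 + (1)·17 = 323.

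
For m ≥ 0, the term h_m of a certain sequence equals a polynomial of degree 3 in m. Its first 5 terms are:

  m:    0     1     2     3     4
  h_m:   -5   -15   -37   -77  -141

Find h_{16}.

1st diffs: -10, -22, -40, -64.
2nd diffs: -12, -18, -24.
3rd diffs: -6, -6 (constant).
So h_m = -m^3 - 3m^2 - 6m - 5.
Evaluating at m = 16 gives h_{16} = -4965.

-4965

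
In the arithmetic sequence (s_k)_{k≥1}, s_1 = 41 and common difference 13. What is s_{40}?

548

s_k = 41 + (k - 1)·13.
s_{40} = 41 + 39·13 = 548.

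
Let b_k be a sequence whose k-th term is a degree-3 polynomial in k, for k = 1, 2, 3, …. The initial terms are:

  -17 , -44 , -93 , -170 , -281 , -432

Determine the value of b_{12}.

-2514

1st diffs: -27, -49, -77, -111, -151.
2nd diffs: -22, -28, -34, -40.
3rd diffs: -6, -6, -6 (constant).
Newton forward-difference form: b_k = -17 + (-27)·C(k-1,1) + (-22)·C(k-1,2) + (-6)·C(k-1,3).
At k = 12: k-1 = 11, so b_{12} = -17 - 297 - 1210 - 990 = -2514.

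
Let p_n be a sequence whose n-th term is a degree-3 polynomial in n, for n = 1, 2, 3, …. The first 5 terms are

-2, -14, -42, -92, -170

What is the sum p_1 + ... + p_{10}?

1st diffs: -12, -28, -50, -78.
2nd diffs: -16, -22, -28.
3rd diffs: -6, -6 (constant).
So p_n = -n^3 - 2n^2 + n.
Continuing: …, -282, -434, -632, -882, …, p_{10} = -1190.
Summing n = 1..10 (10 terms) gives -3740.

-3740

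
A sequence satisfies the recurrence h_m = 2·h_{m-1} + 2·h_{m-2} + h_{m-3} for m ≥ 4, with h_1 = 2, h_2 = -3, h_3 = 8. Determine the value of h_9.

Iterate the recurrence:
h_4 = 12;  h_5 = 37;  h_6 = 106;  h_7 = 298;  h_8 = 845;  h_9 = 2392.

2392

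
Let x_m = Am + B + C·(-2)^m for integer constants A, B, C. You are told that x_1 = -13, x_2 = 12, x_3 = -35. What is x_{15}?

-131063

Plug in m = 1, 2, 3: A + B - 2C = -13; 2A + B + 4C = 12; 3A + B - 8C = -35.
Subtracting the first from the second: A + 6C = 25.
Subtracting the second from the third: A - 12C = -47.
Solving: C = 4, A = 1, then B = -6.
Therefore x_{15} = 15 + (-6) + 4·(-32768) = -131063.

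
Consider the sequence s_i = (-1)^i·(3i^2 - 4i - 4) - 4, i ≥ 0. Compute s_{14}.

524

(-1)^14 = 1; 3i^2 - 4i - 4 at i=14 is 528; so s_{14} = 524.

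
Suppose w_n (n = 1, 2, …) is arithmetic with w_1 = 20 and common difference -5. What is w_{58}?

w_n = 20 + (n - 1)·(-5).
w_{58} = 20 + 57·(-5) = -265.

-265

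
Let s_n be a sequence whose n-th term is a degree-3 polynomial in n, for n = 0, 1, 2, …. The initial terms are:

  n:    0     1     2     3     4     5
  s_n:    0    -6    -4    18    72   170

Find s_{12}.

1st diffs: -6, 2, 22, 54, 98.
2nd diffs: 8, 20, 32, 44.
3rd diffs: 12, 12, 12 (constant).
Newton forward-difference form: s_n = (-6)·C(n,1) + 8·C(n,2) + 12·C(n,3).
At n = 12: n = 12, so s_{12} = -72 + 528 + 2640 = 3096.

3096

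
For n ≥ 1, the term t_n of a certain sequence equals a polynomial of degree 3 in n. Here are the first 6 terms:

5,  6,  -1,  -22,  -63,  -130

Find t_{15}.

-2893

1st diffs: 1, -7, -21, -41, -67.
2nd diffs: -8, -14, -20, -26.
3rd diffs: -6, -6, -6 (constant).
Newton forward-difference form: t_n = 5 + 1·C(n-1,1) + (-8)·C(n-1,2) + (-6)·C(n-1,3).
At n = 15: n-1 = 14, so t_{15} = 5 + 14 - 728 - 2184 = -2893.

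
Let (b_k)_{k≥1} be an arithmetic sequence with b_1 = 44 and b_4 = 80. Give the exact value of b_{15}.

Common difference d = (80 - 44) / (4 - 1) = 12.
b_k = 44 + (k - 1)·12.
b_{15} = 44 + 14·12 = 212.

212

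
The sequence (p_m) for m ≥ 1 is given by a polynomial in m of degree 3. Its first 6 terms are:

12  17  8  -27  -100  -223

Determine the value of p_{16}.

1st diffs: 5, -9, -35, -73, -123.
2nd diffs: -14, -26, -38, -50.
3rd diffs: -12, -12, -12 (constant).
Newton forward-difference form: p_m = 12 + 5·C(m-1,1) + (-14)·C(m-1,2) + (-12)·C(m-1,3).
At m = 16: m-1 = 15, so p_{16} = 12 + 75 - 1470 - 5460 = -6843.

-6843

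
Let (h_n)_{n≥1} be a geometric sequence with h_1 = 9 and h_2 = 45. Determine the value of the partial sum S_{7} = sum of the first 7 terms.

175779

Common ratio r = 5.
h_n = 9·5^(n-1).
S = 9·(5^7 - 1)/(5 - 1) = 9·(78125 - 1)/(4) = 175779.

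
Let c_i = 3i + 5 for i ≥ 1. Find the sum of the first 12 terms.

Over i = 1..12: Σi = 78.
Total = (3)·78 + (5)·12 = 294.

294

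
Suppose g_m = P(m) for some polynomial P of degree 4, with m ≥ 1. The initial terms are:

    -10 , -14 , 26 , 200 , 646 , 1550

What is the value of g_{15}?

84746

1st diffs: -4, 40, 174, 446, 904.
2nd diffs: 44, 134, 272, 458.
3rd diffs: 90, 138, 186.
4th diffs: 48, 48 (constant).
Newton forward-difference form: g_m = -10 + (-4)·C(m-1,1) + 44·C(m-1,2) + 90·C(m-1,3) + 48·C(m-1,4).
At m = 15: m-1 = 14, so g_{15} = -10 - 56 + 4004 + 32760 + 48048 = 84746.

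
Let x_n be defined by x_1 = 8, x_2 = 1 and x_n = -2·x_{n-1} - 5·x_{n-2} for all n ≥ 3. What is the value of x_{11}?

Applying the relation repeatedly:
x_3 = -42; x_4 = 79; x_5 = 52; x_6 = -499; x_7 = 738; x_8 = 1019; x_9 = -5728; x_{10} = 6361; x_{11} = 15918.

15918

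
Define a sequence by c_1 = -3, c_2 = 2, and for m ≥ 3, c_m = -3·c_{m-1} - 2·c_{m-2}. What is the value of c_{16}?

c_3 = 0; c_4 = -4; c_5 = 12; …; c_{13} = 4092; c_{14} = -8188; c_{15} = 16380; c_{16} = -32764.
(Characteristic roots are -1 and -2.)

-32764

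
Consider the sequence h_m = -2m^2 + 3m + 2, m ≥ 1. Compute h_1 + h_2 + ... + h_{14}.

Over m = 1..14: Σm = 105, Σm² = 1015.
Total = (-2)·1015 + (3)·105 + (2)·14 = -1687.

-1687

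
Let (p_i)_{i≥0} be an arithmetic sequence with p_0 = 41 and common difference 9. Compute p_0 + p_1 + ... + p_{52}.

p_i = 41 + (i - 0)·9.
p_{52} = 509; S = 53·(41 + 509)/2 = 14575.

14575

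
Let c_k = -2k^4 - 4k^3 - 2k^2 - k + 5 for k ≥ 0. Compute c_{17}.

-187284

c_{17} = -2·17^4 - 4·17^3 - 2·17^2 - 1·17 + 5 = -187284.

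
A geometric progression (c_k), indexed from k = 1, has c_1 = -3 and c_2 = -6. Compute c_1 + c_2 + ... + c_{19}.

Common ratio r = 2.
c_k = (-3)·2^(k-1).
S = (-3)·(2^19 - 1)/(2 - 1) = (-3)·(524288 - 1)/(1) = -1572861.

-1572861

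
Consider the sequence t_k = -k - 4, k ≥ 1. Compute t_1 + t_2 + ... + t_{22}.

Over k = 1..22: Σk = 253.
Total = (-1)·253 + (-4)·22 = -341.

-341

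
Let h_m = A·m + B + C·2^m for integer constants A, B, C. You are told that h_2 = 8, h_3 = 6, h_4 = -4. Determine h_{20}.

-2097028

At m = 2, 3, 4: 2A + B + 4C = 8; 3A + B + 8C = 6; 4A + B + 16C = -4.
Subtracting the first from the second: A + 4C = -2.
Subtracting the second from the third: A + 8C = -10.
Solving: C = -2, A = 6, then B = 4.
Hence h_{20} = 6·20 + 4 + (-2)·1048576 = -2097028.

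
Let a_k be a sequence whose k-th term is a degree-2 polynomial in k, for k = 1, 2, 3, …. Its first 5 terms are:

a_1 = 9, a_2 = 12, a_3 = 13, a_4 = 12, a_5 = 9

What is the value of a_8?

1st diffs: 3, 1, -1, -3.
2nd diffs: -2, -2, -2 (constant).
So a_k = -k^2 + 6k + 4.
Evaluating at k = 8 gives a_8 = -12.

-12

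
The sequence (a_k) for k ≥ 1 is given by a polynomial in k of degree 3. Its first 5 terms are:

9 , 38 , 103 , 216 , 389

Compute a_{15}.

8059

1st diffs: 29, 65, 113, 173.
2nd diffs: 36, 48, 60.
3rd diffs: 12, 12 (constant).
So a_k = 2k^3 + 6k^2 - 3k + 4.
Evaluating at k = 15 gives a_{15} = 8059.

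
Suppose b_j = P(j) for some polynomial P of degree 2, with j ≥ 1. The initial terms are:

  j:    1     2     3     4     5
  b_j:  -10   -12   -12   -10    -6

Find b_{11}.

1st diffs: -2, 0, 2, 4.
2nd diffs: 2, 2, 2 (constant).
So b_j = j^2 - 5j - 6.
Evaluating at j = 11 gives b_{11} = 60.

60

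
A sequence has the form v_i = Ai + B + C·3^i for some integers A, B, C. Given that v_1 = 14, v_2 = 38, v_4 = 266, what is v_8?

At i = 1, 2, 4: A + B + 3C = 14; 2A + B + 9C = 38; 4A + B + 81C = 266.
Subtracting the first from the second: A + 6C = 24.
Subtracting the second from the third: 2A + 72C = 228.
Solving: C = 3, A = 6, then B = -1.
So v_i = 6·i + (-1) + 3·3^i; at i=8 this is 19730.

19730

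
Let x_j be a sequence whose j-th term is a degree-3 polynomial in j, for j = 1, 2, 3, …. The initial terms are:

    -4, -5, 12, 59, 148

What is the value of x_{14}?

1st diffs: -1, 17, 47, 89.
2nd diffs: 18, 30, 42.
3rd diffs: 12, 12 (constant).
So x_j = 2j^3 - 3j^2 - 6j + 3.
Evaluating at j = 14 gives x_{14} = 4819.

4819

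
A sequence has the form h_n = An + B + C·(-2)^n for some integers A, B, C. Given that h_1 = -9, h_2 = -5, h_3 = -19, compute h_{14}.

Plug in n = 1, 2, 3: A + B - 2C = -9; 2A + B + 4C = -5; 3A + B - 8C = -19.
Subtracting the first from the second: A + 6C = 4.
Subtracting the second from the third: A - 12C = -14.
Solving: C = 1, A = -2, then B = -5.
Therefore h_{14} = -28 + (-5) + 1·16384 = 16351.

16351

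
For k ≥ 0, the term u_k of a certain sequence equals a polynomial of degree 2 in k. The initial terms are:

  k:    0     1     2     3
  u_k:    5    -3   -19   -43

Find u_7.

1st diffs: -8, -16, -24.
2nd diffs: -8, -8 (constant).
Newton forward-difference form: u_k = 5 + (-8)·C(k,1) + (-8)·C(k,2).
At k = 7: k = 7, so u_7 = 5 - 56 - 168 = -219.

-219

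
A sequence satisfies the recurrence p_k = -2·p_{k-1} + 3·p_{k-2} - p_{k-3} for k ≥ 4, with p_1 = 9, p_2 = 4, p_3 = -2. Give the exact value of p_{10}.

6442

Iterate the recurrence:
p_4 = 7;  p_5 = -24;  p_6 = 71;  p_7 = -221;  p_8 = 679;  p_9 = -2092;  p_{10} = 6442.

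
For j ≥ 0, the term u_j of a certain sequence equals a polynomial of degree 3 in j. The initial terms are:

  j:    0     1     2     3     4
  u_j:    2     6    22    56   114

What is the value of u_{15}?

1st diffs: 4, 16, 34, 58.
2nd diffs: 12, 18, 24.
3rd diffs: 6, 6 (constant).
So u_j = j^3 + 3j^2 + 2.
Evaluating at j = 15 gives u_{15} = 4052.

4052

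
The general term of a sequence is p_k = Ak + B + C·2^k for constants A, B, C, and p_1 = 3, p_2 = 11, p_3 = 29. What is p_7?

621

Plug in k = 1, 2, 3: A + B + 2C = 3; 2A + B + 4C = 11; 3A + B + 8C = 29.
Subtracting the first from the second: A + 2C = 8.
Subtracting the second from the third: A + 4C = 18.
Solving: C = 5, A = -2, then B = -5.
Therefore p_7 = -14 + (-5) + 5·128 = 621.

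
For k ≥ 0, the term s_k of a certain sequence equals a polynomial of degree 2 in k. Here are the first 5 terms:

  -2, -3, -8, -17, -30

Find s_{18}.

1st diffs: -1, -5, -9, -13.
2nd diffs: -4, -4, -4 (constant).
Newton forward-difference form: s_k = -2 + (-1)·C(k,1) + (-4)·C(k,2).
At k = 18: k = 18, so s_{18} = -2 - 18 - 612 = -632.

-632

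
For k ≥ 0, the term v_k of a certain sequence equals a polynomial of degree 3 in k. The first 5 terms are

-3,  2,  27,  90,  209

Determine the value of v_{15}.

1st diffs: 5, 25, 63, 119.
2nd diffs: 20, 38, 56.
3rd diffs: 18, 18 (constant).
Newton forward-difference form: v_k = -3 + 5·C(k,1) + 20·C(k,2) + 18·C(k,3).
At k = 15: k = 15, so v_{15} = -3 + 75 + 2100 + 8190 = 10362.

10362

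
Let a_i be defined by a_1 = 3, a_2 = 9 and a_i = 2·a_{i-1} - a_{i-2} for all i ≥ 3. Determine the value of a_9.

51

Step forward from the initial values:
a_3 = 15  a_4 = 21  a_5 = 27  a_6 = 33  a_7 = 39  a_8 = 45  a_9 = 51.
(Characteristic roots are 1 and 1.)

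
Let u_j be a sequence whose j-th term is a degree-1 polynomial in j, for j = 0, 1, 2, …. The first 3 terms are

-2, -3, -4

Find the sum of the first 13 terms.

-104

1st diffs: -1, -1 (constant).
So u_j = -j - 2.
Continuing: …, -5, -6, -7, -8, …, u_{12} = -14.
Summing j = 0..12 (13 terms) gives -104.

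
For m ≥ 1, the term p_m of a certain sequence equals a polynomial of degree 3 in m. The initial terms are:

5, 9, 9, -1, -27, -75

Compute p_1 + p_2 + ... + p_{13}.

1st diffs: 4, 0, -10, -26, -48.
2nd diffs: -4, -10, -16, -22.
3rd diffs: -6, -6, -6 (constant).
Newton forward-difference form: p_m = 5 + 4·C(m-1,1) + (-4)·C(m-1,2) + (-6)·C(m-1,3).
Continuing: …, -151, -261, -411, -607, …, p_{13} = -1531.
Summing m = 1..13 (13 terms) gives -5057.

-5057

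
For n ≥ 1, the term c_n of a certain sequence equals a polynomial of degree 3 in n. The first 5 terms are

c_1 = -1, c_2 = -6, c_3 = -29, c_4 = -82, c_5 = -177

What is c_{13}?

1st diffs: -5, -23, -53, -95.
2nd diffs: -18, -30, -42.
3rd diffs: -12, -12 (constant).
Newton forward-difference form: c_n = -1 + (-5)·C(n-1,1) + (-18)·C(n-1,2) + (-12)·C(n-1,3).
At n = 13: n-1 = 12, so c_{13} = -1 - 60 - 1188 - 2640 = -3889.

-3889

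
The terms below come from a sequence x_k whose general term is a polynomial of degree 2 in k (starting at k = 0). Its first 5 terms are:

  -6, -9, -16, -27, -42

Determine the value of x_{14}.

-412

1st diffs: -3, -7, -11, -15.
2nd diffs: -4, -4, -4 (constant).
Newton forward-difference form: x_k = -6 + (-3)·C(k,1) + (-4)·C(k,2).
At k = 14: k = 14, so x_{14} = -6 - 42 - 364 = -412.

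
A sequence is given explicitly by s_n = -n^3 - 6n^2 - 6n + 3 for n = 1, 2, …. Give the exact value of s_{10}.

s_{10} = -1·10^3 - 6·10^2 - 6·10 + 3 = -1657.

-1657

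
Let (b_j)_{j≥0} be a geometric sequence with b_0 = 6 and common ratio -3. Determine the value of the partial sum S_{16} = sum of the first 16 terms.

-64570080

b_j = 6·(-3)^(j-0).
S = 6·((-3)^16 - 1)/(-3 - 1) = 6·(43046721 - 1)/(-4) = -64570080.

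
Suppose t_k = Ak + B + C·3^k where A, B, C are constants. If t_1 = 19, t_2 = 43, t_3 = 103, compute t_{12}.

1594399

Write the equations: A + B + 3C = 19; 2A + B + 9C = 43; 3A + B + 27C = 103.
Subtracting the first from the second: A + 6C = 24.
Subtracting the second from the third: A + 18C = 60.
Solving: C = 3, A = 6, then B = 4.
So t_k = 6·k + 4 + 3·3^k; at k=12 this is 1594399.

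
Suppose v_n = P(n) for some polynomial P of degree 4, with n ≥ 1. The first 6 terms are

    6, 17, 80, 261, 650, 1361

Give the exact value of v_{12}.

1st diffs: 11, 63, 181, 389, 711.
2nd diffs: 52, 118, 208, 322.
3rd diffs: 66, 90, 114.
4th diffs: 24, 24 (constant).
So v_n = n^4 + n^3 - 5n^2 + 4n + 5.
Evaluating at n = 12 gives v_{12} = 21797.

21797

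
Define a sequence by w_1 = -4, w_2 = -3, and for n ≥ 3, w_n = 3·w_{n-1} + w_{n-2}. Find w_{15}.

Compute successive terms:
w_3 = -13  w_4 = -42  w_5 = -139  …  w_{12} = -595791  w_{13} = -1967764  w_{14} = -6499083  w_{15} = -21465013.

-21465013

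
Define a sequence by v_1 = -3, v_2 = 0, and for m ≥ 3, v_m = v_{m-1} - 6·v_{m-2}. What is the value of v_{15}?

-765162

Step forward from the initial values:
v_3 = 18, v_4 = 18, v_5 = -90, …, v_{12} = 51642, v_{13} = 91062, v_{14} = -218790, v_{15} = -765162.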